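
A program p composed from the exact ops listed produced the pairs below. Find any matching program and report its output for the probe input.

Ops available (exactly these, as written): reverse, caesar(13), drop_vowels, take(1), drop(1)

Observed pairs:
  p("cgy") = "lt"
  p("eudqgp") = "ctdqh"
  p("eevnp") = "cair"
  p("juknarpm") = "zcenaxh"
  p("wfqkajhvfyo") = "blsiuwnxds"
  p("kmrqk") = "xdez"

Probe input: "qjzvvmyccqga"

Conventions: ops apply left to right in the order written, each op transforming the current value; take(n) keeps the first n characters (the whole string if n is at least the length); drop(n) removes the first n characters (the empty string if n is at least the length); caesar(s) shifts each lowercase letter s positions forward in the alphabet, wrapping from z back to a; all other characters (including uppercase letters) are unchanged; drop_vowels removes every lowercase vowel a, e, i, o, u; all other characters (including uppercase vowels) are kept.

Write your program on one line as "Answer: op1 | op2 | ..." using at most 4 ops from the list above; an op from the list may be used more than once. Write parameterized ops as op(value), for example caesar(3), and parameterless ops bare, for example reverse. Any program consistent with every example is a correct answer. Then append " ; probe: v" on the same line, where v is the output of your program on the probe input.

caesar(13) | drop(1) | reverse ; probe: "ntdpplziimw"

Check, running the answer program on each example:
  "cgy" -> "ptl" -> "tl" -> "lt"
  "eudqgp" -> "rhqdtc" -> "hqdtc" -> "ctdqh"
  "eevnp" -> "rriac" -> "riac" -> "cair"
  "juknarpm" -> "whxanecz" -> "hxanecz" -> "zcenaxh"
  "wfqkajhvfyo" -> "jsdxnwuislb" -> "sdxnwuislb" -> "blsiuwnxds"
  "kmrqk" -> "xzedx" -> "zedx" -> "xdez"
  probe: "qjzvvmyccqga" -> "dwmiizlppdtn" -> "wmiizlppdtn" -> "ntdpplziimw"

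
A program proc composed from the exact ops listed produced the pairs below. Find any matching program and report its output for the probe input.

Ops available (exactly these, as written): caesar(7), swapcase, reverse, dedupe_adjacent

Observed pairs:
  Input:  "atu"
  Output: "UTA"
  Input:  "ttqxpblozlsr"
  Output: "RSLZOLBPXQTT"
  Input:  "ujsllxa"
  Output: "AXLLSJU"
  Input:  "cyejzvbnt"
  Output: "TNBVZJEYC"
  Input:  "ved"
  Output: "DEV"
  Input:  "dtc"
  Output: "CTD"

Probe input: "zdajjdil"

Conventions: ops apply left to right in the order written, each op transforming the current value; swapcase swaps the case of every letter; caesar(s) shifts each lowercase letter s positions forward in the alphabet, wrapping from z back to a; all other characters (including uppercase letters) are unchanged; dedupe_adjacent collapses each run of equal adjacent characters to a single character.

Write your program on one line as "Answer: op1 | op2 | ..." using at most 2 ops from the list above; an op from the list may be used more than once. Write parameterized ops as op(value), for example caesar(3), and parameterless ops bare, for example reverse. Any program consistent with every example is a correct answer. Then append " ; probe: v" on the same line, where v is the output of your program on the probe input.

reverse | swapcase ; probe: "LIDJJADZ"

Check, running the answer program on each example:
  "atu" -> "uta" -> "UTA"
  "ttqxpblozlsr" -> "rslzolbpxqtt" -> "RSLZOLBPXQTT"
  "ujsllxa" -> "axllsju" -> "AXLLSJU"
  "cyejzvbnt" -> "tnbvzjeyc" -> "TNBVZJEYC"
  "ved" -> "dev" -> "DEV"
  "dtc" -> "ctd" -> "CTD"
  probe: "zdajjdil" -> "lidjjadz" -> "LIDJJADZ"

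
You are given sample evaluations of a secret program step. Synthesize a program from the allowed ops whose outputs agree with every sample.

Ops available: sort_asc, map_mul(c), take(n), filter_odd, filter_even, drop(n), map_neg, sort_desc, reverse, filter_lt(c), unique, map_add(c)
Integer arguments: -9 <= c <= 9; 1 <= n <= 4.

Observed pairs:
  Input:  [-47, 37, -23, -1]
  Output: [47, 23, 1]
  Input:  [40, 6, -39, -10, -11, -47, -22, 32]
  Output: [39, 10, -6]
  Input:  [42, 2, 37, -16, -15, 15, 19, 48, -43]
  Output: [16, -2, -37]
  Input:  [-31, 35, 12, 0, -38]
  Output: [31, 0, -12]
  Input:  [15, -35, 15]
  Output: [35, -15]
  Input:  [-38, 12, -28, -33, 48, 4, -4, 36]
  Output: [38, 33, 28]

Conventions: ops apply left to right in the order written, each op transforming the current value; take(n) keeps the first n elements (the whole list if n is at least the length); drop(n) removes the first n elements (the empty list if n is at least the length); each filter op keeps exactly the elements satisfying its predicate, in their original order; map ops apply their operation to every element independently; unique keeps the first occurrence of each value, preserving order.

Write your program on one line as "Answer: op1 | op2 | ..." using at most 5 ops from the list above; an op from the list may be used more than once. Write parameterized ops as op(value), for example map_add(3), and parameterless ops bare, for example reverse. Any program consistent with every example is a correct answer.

take(4) | sort_asc | map_neg | unique | take(3)

Check, running the answer program on each example:
  [-47, 37, -23, -1] -> [-47, 37, -23, -1] -> [-47, -23, -1, 37] -> [47, 23, 1, -37] -> [47, 23, 1, -37] -> [47, 23, 1]
  [40, 6, -39, -10, -11, -47, -22, 32] -> [40, 6, -39, -10] -> [-39, -10, 6, 40] -> [39, 10, -6, -40] -> [39, 10, -6, -40] -> [39, 10, -6]
  [42, 2, 37, -16, -15, 15, 19, 48, -43] -> [42, 2, 37, -16] -> [-16, 2, 37, 42] -> [16, -2, -37, -42] -> [16, -2, -37, -42] -> [16, -2, -37]
  [-31, 35, 12, 0, -38] -> [-31, 35, 12, 0] -> [-31, 0, 12, 35] -> [31, 0, -12, -35] -> [31, 0, -12, -35] -> [31, 0, -12]
  [15, -35, 15] -> [15, -35, 15] -> [-35, 15, 15] -> [35, -15, -15] -> [35, -15] -> [35, -15]
  [-38, 12, -28, -33, 48, 4, -4, 36] -> [-38, 12, -28, -33] -> [-38, -33, -28, 12] -> [38, 33, 28, -12] -> [38, 33, 28, -12] -> [38, 33, 28]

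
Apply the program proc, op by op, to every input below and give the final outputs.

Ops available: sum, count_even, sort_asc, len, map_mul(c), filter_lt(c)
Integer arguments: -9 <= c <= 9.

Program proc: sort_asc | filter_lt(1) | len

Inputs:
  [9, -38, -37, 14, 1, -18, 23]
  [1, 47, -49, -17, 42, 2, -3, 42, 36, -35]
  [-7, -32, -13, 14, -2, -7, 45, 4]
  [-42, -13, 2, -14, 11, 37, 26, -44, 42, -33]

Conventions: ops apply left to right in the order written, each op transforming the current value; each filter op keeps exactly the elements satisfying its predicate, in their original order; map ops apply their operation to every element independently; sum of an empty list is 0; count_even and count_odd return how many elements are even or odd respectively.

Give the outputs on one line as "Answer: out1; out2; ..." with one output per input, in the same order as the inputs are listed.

Execution, op by op:
  [9, -38, -37, 14, 1, -18, 23] -> [-38, -37, -18, 1, 9, 14, 23] -> [-38, -37, -18] -> 3
  [1, 47, -49, -17, 42, 2, -3, 42, 36, -35] -> [-49, -35, -17, -3, 1, 2, 36, 42, 42, 47] -> [-49, -35, -17, -3] -> 4
  [-7, -32, -13, 14, -2, -7, 45, 4] -> [-32, -13, -7, -7, -2, 4, 14, 45] -> [-32, -13, -7, -7, -2] -> 5
  [-42, -13, 2, -14, 11, 37, 26, -44, 42, -33] -> [-44, -42, -33, -14, -13, 2, 11, 26, 37, 42] -> [-44, -42, -33, -14, -13] -> 5

3; 4; 5; 5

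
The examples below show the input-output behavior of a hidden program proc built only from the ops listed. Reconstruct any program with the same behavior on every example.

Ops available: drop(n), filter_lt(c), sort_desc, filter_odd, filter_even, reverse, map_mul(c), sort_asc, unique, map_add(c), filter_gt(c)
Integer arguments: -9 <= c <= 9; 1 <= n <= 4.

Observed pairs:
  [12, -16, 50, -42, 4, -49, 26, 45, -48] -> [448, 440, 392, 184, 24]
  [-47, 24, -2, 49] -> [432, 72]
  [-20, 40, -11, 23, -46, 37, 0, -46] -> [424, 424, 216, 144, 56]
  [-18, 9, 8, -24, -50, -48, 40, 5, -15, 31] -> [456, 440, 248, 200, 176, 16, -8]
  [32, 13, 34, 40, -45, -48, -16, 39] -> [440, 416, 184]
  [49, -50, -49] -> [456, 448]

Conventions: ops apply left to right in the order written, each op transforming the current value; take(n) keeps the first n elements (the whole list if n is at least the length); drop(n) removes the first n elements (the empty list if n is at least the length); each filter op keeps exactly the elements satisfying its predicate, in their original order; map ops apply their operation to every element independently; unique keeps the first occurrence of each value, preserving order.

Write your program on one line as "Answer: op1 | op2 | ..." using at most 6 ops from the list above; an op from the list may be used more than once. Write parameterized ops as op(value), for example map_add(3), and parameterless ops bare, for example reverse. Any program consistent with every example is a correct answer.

reverse | map_add(-7) | map_mul(-8) | sort_desc | filter_gt(-9)

Check, running the answer program on each example:
  [12, -16, 50, -42, 4, -49, 26, 45, -48] -> [-48, 45, 26, -49, 4, -42, 50, -16, 12] -> [-55, 38, 19, -56, -3, -49, 43, -23, 5] -> [440, -304, -152, 448, 24, 392, -344, 184, -40] -> [448, 440, 392, 184, 24, -40, -152, -304, -344] -> [448, 440, 392, 184, 24]
  [-47, 24, -2, 49] -> [49, -2, 24, -47] -> [42, -9, 17, -54] -> [-336, 72, -136, 432] -> [432, 72, -136, -336] -> [432, 72]
  [-20, 40, -11, 23, -46, 37, 0, -46] -> [-46, 0, 37, -46, 23, -11, 40, -20] -> [-53, -7, 30, -53, 16, -18, 33, -27] -> [424, 56, -240, 424, -128, 144, -264, 216] -> [424, 424, 216, 144, 56, -128, -240, -264] -> [424, 424, 216, 144, 56]
  [-18, 9, 8, -24, -50, -48, 40, 5, -15, 31] -> [31, -15, 5, 40, -48, -50, -24, 8, 9, -18] -> [24, -22, -2, 33, -55, -57, -31, 1, 2, -25] -> [-192, 176, 16, -264, 440, 456, 248, -8, -16, 200] -> [456, 440, 248, 200, 176, 16, -8, -16, -192, -264] -> [456, 440, 248, 200, 176, 16, -8]
  [32, 13, 34, 40, -45, -48, -16, 39] -> [39, -16, -48, -45, 40, 34, 13, 32] -> [32, -23, -55, -52, 33, 27, 6, 25] -> [-256, 184, 440, 416, -264, -216, -48, -200] -> [440, 416, 184, -48, -200, -216, -256, -264] -> [440, 416, 184]
  [49, -50, -49] -> [-49, -50, 49] -> [-56, -57, 42] -> [448, 456, -336] -> [456, 448, -336] -> [456, 448]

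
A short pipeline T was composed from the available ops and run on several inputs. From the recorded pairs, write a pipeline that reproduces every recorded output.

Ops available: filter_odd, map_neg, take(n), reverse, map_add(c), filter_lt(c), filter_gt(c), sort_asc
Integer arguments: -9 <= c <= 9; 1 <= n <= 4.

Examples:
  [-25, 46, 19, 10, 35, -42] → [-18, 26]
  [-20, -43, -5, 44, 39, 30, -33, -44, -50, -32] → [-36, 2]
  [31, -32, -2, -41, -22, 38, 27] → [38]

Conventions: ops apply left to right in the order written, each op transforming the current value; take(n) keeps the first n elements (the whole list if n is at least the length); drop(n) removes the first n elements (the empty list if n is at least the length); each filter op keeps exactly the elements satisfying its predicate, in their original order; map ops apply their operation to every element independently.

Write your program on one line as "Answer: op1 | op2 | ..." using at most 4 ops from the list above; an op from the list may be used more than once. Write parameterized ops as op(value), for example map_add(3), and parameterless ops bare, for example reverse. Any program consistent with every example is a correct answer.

take(3) | filter_odd | map_add(7)

Check, running the answer program on each example:
  [-25, 46, 19, 10, 35, -42] -> [-25, 46, 19] -> [-25, 19] -> [-18, 26]
  [-20, -43, -5, 44, 39, 30, -33, -44, -50, -32] -> [-20, -43, -5] -> [-43, -5] -> [-36, 2]
  [31, -32, -2, -41, -22, 38, 27] -> [31, -32, -2] -> [31] -> [38]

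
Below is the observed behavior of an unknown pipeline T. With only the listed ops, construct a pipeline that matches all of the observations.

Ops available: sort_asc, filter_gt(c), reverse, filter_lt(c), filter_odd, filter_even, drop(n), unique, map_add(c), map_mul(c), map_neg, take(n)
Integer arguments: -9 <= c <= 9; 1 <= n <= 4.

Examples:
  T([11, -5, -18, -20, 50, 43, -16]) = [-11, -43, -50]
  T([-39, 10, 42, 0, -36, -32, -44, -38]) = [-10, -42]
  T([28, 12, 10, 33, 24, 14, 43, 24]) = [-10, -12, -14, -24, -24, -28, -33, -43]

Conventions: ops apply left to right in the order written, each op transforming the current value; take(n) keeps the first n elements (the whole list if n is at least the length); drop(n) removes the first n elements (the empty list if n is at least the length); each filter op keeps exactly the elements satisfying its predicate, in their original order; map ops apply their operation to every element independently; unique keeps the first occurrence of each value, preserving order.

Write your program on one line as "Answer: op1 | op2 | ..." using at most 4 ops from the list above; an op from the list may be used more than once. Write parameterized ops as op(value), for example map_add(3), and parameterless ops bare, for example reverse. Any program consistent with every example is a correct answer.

map_neg | sort_asc | filter_lt(-1) | reverse

Check, running the answer program on each example:
  [11, -5, -18, -20, 50, 43, -16] -> [-11, 5, 18, 20, -50, -43, 16] -> [-50, -43, -11, 5, 16, 18, 20] -> [-50, -43, -11] -> [-11, -43, -50]
  [-39, 10, 42, 0, -36, -32, -44, -38] -> [39, -10, -42, 0, 36, 32, 44, 38] -> [-42, -10, 0, 32, 36, 38, 39, 44] -> [-42, -10] -> [-10, -42]
  [28, 12, 10, 33, 24, 14, 43, 24] -> [-28, -12, -10, -33, -24, -14, -43, -24] -> [-43, -33, -28, -24, -24, -14, -12, -10] -> [-43, -33, -28, -24, -24, -14, -12, -10] -> [-10, -12, -14, -24, -24, -28, -33, -43]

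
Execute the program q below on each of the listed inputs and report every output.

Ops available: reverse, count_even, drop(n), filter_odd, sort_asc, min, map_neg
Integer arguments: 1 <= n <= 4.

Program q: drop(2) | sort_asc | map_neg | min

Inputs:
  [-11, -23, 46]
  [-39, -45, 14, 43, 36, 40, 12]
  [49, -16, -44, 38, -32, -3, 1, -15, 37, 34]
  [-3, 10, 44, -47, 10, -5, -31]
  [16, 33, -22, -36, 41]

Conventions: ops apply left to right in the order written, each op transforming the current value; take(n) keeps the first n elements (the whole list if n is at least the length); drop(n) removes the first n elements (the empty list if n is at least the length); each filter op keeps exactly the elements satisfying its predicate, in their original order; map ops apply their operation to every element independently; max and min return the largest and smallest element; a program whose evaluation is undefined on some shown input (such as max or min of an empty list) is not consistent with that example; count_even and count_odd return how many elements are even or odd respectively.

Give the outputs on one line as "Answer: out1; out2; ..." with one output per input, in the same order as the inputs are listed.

-46; -43; -38; -44; -41

Execution, op by op:
  [-11, -23, 46] -> [46] -> [46] -> [-46] -> -46
  [-39, -45, 14, 43, 36, 40, 12] -> [14, 43, 36, 40, 12] -> [12, 14, 36, 40, 43] -> [-12, -14, -36, -40, -43] -> -43
  [49, -16, -44, 38, -32, -3, 1, -15, 37, 34] -> [-44, 38, -32, -3, 1, -15, 37, 34] -> [-44, -32, -15, -3, 1, 34, 37, 38] -> [44, 32, 15, 3, -1, -34, -37, -38] -> -38
  [-3, 10, 44, -47, 10, -5, -31] -> [44, -47, 10, -5, -31] -> [-47, -31, -5, 10, 44] -> [47, 31, 5, -10, -44] -> -44
  [16, 33, -22, -36, 41] -> [-22, -36, 41] -> [-36, -22, 41] -> [36, 22, -41] -> -41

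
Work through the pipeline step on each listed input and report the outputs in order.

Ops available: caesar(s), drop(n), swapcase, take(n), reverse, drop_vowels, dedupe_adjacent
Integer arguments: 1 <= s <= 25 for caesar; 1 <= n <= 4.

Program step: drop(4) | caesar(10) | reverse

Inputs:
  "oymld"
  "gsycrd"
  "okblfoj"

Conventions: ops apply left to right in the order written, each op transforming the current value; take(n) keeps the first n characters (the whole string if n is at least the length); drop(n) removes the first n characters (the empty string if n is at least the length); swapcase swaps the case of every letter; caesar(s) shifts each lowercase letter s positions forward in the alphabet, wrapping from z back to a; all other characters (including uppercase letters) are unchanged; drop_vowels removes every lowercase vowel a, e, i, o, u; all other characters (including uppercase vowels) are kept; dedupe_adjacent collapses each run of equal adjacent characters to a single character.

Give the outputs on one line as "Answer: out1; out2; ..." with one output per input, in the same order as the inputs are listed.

"n"; "nb"; "typ"

Execution, op by op:
  "oymld" -> "d" -> "n" -> "n"
  "gsycrd" -> "rd" -> "bn" -> "nb"
  "okblfoj" -> "foj" -> "pyt" -> "typ"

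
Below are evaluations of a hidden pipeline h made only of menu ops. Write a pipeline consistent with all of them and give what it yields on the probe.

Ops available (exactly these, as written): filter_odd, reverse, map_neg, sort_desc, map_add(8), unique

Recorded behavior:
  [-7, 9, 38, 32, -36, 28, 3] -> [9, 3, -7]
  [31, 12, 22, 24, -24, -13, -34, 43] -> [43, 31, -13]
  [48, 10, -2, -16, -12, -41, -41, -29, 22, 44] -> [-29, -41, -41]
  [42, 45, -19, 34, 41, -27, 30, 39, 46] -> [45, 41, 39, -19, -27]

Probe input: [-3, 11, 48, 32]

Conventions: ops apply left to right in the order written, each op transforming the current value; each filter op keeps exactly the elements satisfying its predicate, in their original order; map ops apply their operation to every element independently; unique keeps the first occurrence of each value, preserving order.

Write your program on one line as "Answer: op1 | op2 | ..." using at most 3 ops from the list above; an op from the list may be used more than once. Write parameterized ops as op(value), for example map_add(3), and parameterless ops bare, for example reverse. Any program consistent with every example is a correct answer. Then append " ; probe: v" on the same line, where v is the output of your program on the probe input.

filter_odd | sort_desc ; probe: [11, -3]

Check, running the answer program on each example:
  [-7, 9, 38, 32, -36, 28, 3] -> [-7, 9, 3] -> [9, 3, -7]
  [31, 12, 22, 24, -24, -13, -34, 43] -> [31, -13, 43] -> [43, 31, -13]
  [48, 10, -2, -16, -12, -41, -41, -29, 22, 44] -> [-41, -41, -29] -> [-29, -41, -41]
  [42, 45, -19, 34, 41, -27, 30, 39, 46] -> [45, -19, 41, -27, 39] -> [45, 41, 39, -19, -27]
  probe: [-3, 11, 48, 32] -> [-3, 11] -> [11, -3]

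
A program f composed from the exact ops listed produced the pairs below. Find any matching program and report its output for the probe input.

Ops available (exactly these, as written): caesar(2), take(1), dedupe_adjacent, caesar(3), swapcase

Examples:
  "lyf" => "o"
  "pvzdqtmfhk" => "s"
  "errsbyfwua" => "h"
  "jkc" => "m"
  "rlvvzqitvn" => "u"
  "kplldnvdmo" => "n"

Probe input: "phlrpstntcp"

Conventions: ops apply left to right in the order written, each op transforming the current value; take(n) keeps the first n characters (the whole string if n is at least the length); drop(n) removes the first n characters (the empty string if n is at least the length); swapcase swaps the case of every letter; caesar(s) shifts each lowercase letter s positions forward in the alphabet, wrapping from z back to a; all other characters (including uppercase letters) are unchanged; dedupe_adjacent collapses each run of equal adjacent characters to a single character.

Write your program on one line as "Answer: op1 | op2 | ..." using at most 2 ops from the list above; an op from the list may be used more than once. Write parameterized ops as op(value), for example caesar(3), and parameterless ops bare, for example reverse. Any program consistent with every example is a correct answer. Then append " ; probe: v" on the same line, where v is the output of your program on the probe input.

take(1) | caesar(3) ; probe: "s"

Check, running the answer program on each example:
  "lyf" -> "l" -> "o"
  "pvzdqtmfhk" -> "p" -> "s"
  "errsbyfwua" -> "e" -> "h"
  "jkc" -> "j" -> "m"
  "rlvvzqitvn" -> "r" -> "u"
  "kplldnvdmo" -> "k" -> "n"
  probe: "phlrpstntcp" -> "p" -> "s"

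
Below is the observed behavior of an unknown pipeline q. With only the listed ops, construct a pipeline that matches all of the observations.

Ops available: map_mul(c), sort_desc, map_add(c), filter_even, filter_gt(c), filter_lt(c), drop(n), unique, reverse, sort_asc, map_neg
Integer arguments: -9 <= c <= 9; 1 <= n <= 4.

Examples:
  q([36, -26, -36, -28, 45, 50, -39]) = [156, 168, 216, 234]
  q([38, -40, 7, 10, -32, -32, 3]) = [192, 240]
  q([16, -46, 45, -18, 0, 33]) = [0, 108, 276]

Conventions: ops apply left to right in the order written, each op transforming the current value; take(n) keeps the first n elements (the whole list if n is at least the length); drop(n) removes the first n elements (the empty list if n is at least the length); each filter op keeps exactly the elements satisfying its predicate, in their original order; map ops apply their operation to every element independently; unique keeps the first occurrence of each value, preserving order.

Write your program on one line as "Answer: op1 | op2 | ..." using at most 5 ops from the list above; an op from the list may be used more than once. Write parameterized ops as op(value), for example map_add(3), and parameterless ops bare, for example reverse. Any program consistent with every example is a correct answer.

reverse | sort_desc | filter_lt(1) | unique | map_mul(-6)

Check, running the answer program on each example:
  [36, -26, -36, -28, 45, 50, -39] -> [-39, 50, 45, -28, -36, -26, 36] -> [50, 45, 36, -26, -28, -36, -39] -> [-26, -28, -36, -39] -> [-26, -28, -36, -39] -> [156, 168, 216, 234]
  [38, -40, 7, 10, -32, -32, 3] -> [3, -32, -32, 10, 7, -40, 38] -> [38, 10, 7, 3, -32, -32, -40] -> [-32, -32, -40] -> [-32, -40] -> [192, 240]
  [16, -46, 45, -18, 0, 33] -> [33, 0, -18, 45, -46, 16] -> [45, 33, 16, 0, -18, -46] -> [0, -18, -46] -> [0, -18, -46] -> [0, 108, 276]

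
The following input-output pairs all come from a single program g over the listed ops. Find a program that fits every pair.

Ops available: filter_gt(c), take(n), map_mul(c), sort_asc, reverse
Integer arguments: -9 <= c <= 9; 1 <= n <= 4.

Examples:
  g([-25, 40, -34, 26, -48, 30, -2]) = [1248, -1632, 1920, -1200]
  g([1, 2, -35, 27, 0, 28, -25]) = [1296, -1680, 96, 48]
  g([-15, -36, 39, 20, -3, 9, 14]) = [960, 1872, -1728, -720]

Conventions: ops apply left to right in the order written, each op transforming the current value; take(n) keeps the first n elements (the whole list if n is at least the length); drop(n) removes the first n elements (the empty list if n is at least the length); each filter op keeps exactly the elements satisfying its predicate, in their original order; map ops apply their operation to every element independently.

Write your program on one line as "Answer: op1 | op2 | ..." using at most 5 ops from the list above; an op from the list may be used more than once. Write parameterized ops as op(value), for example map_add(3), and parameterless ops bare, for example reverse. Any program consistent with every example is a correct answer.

take(4) | map_mul(-6) | reverse | map_mul(-8)

Check, running the answer program on each example:
  [-25, 40, -34, 26, -48, 30, -2] -> [-25, 40, -34, 26] -> [150, -240, 204, -156] -> [-156, 204, -240, 150] -> [1248, -1632, 1920, -1200]
  [1, 2, -35, 27, 0, 28, -25] -> [1, 2, -35, 27] -> [-6, -12, 210, -162] -> [-162, 210, -12, -6] -> [1296, -1680, 96, 48]
  [-15, -36, 39, 20, -3, 9, 14] -> [-15, -36, 39, 20] -> [90, 216, -234, -120] -> [-120, -234, 216, 90] -> [960, 1872, -1728, -720]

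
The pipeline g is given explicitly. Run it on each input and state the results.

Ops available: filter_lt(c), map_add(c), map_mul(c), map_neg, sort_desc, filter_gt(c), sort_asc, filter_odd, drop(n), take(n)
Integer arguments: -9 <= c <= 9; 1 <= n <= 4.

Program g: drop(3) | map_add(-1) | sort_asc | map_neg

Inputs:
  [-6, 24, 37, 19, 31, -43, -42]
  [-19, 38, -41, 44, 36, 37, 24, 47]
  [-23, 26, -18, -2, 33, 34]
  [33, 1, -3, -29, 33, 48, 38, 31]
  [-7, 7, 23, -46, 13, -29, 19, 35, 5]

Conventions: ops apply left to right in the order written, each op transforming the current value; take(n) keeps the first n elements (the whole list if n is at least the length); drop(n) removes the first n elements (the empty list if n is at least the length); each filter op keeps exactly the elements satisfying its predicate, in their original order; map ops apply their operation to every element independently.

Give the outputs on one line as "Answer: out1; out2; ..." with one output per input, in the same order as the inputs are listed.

Execution, op by op:
  [-6, 24, 37, 19, 31, -43, -42] -> [19, 31, -43, -42] -> [18, 30, -44, -43] -> [-44, -43, 18, 30] -> [44, 43, -18, -30]
  [-19, 38, -41, 44, 36, 37, 24, 47] -> [44, 36, 37, 24, 47] -> [43, 35, 36, 23, 46] -> [23, 35, 36, 43, 46] -> [-23, -35, -36, -43, -46]
  [-23, 26, -18, -2, 33, 34] -> [-2, 33, 34] -> [-3, 32, 33] -> [-3, 32, 33] -> [3, -32, -33]
  [33, 1, -3, -29, 33, 48, 38, 31] -> [-29, 33, 48, 38, 31] -> [-30, 32, 47, 37, 30] -> [-30, 30, 32, 37, 47] -> [30, -30, -32, -37, -47]
  [-7, 7, 23, -46, 13, -29, 19, 35, 5] -> [-46, 13, -29, 19, 35, 5] -> [-47, 12, -30, 18, 34, 4] -> [-47, -30, 4, 12, 18, 34] -> [47, 30, -4, -12, -18, -34]

[44, 43, -18, -30]; [-23, -35, -36, -43, -46]; [3, -32, -33]; [30, -30, -32, -37, -47]; [47, 30, -4, -12, -18, -34]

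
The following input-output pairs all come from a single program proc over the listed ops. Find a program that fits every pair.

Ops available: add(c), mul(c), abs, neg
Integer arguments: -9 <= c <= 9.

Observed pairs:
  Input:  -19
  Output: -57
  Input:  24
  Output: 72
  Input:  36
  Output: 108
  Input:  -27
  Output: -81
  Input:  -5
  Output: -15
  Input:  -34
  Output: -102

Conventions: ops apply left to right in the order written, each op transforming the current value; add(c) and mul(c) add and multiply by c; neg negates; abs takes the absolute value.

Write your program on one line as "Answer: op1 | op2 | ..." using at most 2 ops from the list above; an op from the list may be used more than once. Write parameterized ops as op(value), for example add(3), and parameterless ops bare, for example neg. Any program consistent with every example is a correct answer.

neg | mul(-3)

Check, running the answer program on each example:
  -19 -> 19 -> -57
  24 -> -24 -> 72
  36 -> -36 -> 108
  -27 -> 27 -> -81
  -5 -> 5 -> -15
  -34 -> 34 -> -102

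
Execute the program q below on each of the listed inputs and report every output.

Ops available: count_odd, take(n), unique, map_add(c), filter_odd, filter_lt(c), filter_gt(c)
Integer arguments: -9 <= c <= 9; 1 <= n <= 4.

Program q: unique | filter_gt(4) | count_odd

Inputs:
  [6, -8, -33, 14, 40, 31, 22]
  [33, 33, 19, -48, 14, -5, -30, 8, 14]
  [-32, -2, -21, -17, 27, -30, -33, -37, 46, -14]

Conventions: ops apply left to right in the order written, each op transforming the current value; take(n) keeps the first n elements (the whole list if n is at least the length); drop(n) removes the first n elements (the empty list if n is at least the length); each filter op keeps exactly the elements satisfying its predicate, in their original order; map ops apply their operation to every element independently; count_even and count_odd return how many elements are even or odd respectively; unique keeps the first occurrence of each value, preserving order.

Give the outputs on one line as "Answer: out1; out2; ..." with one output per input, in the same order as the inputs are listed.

Execution, op by op:
  [6, -8, -33, 14, 40, 31, 22] -> [6, -8, -33, 14, 40, 31, 22] -> [6, 14, 40, 31, 22] -> 1
  [33, 33, 19, -48, 14, -5, -30, 8, 14] -> [33, 19, -48, 14, -5, -30, 8] -> [33, 19, 14, 8] -> 2
  [-32, -2, -21, -17, 27, -30, -33, -37, 46, -14] -> [-32, -2, -21, -17, 27, -30, -33, -37, 46, -14] -> [27, 46] -> 1

1; 2; 1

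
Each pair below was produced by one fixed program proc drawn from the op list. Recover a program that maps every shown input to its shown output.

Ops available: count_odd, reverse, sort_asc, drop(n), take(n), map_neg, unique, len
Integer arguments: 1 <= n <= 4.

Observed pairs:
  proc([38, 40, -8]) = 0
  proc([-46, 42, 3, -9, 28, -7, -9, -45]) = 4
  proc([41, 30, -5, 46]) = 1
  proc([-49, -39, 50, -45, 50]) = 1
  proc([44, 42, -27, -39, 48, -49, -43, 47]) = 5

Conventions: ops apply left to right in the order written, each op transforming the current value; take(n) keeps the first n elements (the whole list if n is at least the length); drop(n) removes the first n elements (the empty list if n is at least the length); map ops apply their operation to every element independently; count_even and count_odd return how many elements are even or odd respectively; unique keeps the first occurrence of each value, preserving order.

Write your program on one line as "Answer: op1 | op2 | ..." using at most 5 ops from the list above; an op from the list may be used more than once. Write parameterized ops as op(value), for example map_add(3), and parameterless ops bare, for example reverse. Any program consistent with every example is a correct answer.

unique | sort_asc | map_neg | drop(3) | len

Check, running the answer program on each example:
  [38, 40, -8] -> [38, 40, -8] -> [-8, 38, 40] -> [8, -38, -40] -> [] -> 0
  [-46, 42, 3, -9, 28, -7, -9, -45] -> [-46, 42, 3, -9, 28, -7, -45] -> [-46, -45, -9, -7, 3, 28, 42] -> [46, 45, 9, 7, -3, -28, -42] -> [7, -3, -28, -42] -> 4
  [41, 30, -5, 46] -> [41, 30, -5, 46] -> [-5, 30, 41, 46] -> [5, -30, -41, -46] -> [-46] -> 1
  [-49, -39, 50, -45, 50] -> [-49, -39, 50, -45] -> [-49, -45, -39, 50] -> [49, 45, 39, -50] -> [-50] -> 1
  [44, 42, -27, -39, 48, -49, -43, 47] -> [44, 42, -27, -39, 48, -49, -43, 47] -> [-49, -43, -39, -27, 42, 44, 47, 48] -> [49, 43, 39, 27, -42, -44, -47, -48] -> [27, -42, -44, -47, -48] -> 5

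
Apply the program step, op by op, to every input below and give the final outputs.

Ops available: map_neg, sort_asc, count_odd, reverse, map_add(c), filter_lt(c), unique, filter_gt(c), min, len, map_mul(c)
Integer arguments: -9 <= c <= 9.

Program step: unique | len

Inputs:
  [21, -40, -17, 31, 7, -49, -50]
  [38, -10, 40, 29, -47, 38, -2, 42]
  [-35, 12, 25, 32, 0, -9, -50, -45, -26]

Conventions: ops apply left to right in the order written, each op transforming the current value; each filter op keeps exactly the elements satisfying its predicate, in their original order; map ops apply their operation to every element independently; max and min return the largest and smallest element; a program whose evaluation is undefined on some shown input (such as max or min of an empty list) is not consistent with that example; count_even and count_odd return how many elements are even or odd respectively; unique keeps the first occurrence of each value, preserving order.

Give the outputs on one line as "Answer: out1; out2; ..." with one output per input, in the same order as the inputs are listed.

Execution, op by op:
  [21, -40, -17, 31, 7, -49, -50] -> [21, -40, -17, 31, 7, -49, -50] -> 7
  [38, -10, 40, 29, -47, 38, -2, 42] -> [38, -10, 40, 29, -47, -2, 42] -> 7
  [-35, 12, 25, 32, 0, -9, -50, -45, -26] -> [-35, 12, 25, 32, 0, -9, -50, -45, -26] -> 9

7; 7; 9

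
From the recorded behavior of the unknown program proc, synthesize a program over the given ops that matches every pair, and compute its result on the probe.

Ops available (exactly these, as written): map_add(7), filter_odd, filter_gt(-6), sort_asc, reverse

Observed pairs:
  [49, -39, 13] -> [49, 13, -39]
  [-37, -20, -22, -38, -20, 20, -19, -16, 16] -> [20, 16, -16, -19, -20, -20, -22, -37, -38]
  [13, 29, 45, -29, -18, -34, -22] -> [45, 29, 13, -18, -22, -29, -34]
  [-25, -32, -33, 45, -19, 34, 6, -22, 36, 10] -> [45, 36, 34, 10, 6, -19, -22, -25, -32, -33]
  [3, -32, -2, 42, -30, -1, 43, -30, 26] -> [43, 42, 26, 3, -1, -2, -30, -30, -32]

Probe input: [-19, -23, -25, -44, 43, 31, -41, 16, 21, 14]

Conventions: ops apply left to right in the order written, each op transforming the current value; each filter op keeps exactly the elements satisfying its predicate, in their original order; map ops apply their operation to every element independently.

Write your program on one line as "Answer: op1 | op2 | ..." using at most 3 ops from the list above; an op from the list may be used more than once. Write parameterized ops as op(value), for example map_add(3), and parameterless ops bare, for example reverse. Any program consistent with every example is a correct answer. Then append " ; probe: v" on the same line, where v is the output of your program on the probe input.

reverse | sort_asc | reverse ; probe: [43, 31, 21, 16, 14, -19, -23, -25, -41, -44]

Check, running the answer program on each example:
  [49, -39, 13] -> [13, -39, 49] -> [-39, 13, 49] -> [49, 13, -39]
  [-37, -20, -22, -38, -20, 20, -19, -16, 16] -> [16, -16, -19, 20, -20, -38, -22, -20, -37] -> [-38, -37, -22, -20, -20, -19, -16, 16, 20] -> [20, 16, -16, -19, -20, -20, -22, -37, -38]
  [13, 29, 45, -29, -18, -34, -22] -> [-22, -34, -18, -29, 45, 29, 13] -> [-34, -29, -22, -18, 13, 29, 45] -> [45, 29, 13, -18, -22, -29, -34]
  [-25, -32, -33, 45, -19, 34, 6, -22, 36, 10] -> [10, 36, -22, 6, 34, -19, 45, -33, -32, -25] -> [-33, -32, -25, -22, -19, 6, 10, 34, 36, 45] -> [45, 36, 34, 10, 6, -19, -22, -25, -32, -33]
  [3, -32, -2, 42, -30, -1, 43, -30, 26] -> [26, -30, 43, -1, -30, 42, -2, -32, 3] -> [-32, -30, -30, -2, -1, 3, 26, 42, 43] -> [43, 42, 26, 3, -1, -2, -30, -30, -32]
  probe: [-19, -23, -25, -44, 43, 31, -41, 16, 21, 14] -> [14, 21, 16, -41, 31, 43, -44, -25, -23, -19] -> [-44, -41, -25, -23, -19, 14, 16, 21, 31, 43] -> [43, 31, 21, 16, 14, -19, -23, -25, -41, -44]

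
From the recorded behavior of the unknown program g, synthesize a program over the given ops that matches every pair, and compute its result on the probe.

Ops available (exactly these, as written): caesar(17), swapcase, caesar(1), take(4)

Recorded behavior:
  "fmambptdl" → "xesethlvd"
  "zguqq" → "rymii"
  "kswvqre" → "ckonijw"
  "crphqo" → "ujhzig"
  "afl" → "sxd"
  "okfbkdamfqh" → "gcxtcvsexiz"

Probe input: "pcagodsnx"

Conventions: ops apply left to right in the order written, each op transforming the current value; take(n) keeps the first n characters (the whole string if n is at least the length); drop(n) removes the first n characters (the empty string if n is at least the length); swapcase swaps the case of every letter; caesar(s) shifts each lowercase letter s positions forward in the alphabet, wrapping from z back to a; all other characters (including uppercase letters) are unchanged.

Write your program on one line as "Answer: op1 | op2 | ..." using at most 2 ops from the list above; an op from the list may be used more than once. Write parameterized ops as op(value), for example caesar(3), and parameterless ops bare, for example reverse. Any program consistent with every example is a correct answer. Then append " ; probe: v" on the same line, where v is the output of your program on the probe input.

caesar(17) | caesar(1) ; probe: "husygvkfp"

Check, running the answer program on each example:
  "fmambptdl" -> "wdrdsgkuc" -> "xesethlvd"
  "zguqq" -> "qxlhh" -> "rymii"
  "kswvqre" -> "bjnmhiv" -> "ckonijw"
  "crphqo" -> "tigyhf" -> "ujhzig"
  "afl" -> "rwc" -> "sxd"
  "okfbkdamfqh" -> "fbwsburdwhy" -> "gcxtcvsexiz"
  probe: "pcagodsnx" -> "gtrxfujeo" -> "husygvkfp"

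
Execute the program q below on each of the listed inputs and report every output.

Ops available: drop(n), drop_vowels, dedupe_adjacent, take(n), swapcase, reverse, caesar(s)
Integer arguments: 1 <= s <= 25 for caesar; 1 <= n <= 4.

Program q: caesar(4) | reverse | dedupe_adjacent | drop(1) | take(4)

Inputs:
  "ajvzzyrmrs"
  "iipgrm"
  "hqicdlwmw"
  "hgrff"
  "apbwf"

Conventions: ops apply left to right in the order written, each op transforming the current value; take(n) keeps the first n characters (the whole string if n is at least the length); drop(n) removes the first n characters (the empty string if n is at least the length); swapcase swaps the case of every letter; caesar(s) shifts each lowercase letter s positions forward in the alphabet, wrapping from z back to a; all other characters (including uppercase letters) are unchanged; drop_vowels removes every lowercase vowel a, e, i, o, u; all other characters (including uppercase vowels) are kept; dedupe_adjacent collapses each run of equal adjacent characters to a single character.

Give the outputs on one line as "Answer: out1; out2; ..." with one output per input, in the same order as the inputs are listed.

"vqvc"; "vktm"; "qaph"; "vkl"; "afte"

Execution, op by op:
  "ajvzzyrmrs" -> "enzddcvqvw" -> "wvqvcddzne" -> "wvqvcdzne" -> "vqvcdzne" -> "vqvc"
  "iipgrm" -> "mmtkvq" -> "qvktmm" -> "qvktm" -> "vktm" -> "vktm"
  "hqicdlwmw" -> "lumghpaqa" -> "aqaphgmul" -> "aqaphgmul" -> "qaphgmul" -> "qaph"
  "hgrff" -> "lkvjj" -> "jjvkl" -> "jvkl" -> "vkl" -> "vkl"
  "apbwf" -> "etfaj" -> "jafte" -> "jafte" -> "afte" -> "afte"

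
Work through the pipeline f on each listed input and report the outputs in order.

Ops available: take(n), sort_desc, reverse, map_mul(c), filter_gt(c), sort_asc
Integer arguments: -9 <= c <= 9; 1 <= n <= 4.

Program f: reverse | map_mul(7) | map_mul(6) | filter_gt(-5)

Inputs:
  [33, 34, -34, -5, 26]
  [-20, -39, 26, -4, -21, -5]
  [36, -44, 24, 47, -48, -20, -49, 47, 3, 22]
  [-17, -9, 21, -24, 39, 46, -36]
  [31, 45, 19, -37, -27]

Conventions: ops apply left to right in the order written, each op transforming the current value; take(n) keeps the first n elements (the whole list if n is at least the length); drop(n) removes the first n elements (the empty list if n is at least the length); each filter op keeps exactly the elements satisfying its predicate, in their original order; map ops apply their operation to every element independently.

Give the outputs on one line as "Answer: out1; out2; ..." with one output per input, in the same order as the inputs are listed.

[1092, 1428, 1386]; [1092]; [924, 126, 1974, 1974, 1008, 1512]; [1932, 1638, 882]; [798, 1890, 1302]

Execution, op by op:
  [33, 34, -34, -5, 26] -> [26, -5, -34, 34, 33] -> [182, -35, -238, 238, 231] -> [1092, -210, -1428, 1428, 1386] -> [1092, 1428, 1386]
  [-20, -39, 26, -4, -21, -5] -> [-5, -21, -4, 26, -39, -20] -> [-35, -147, -28, 182, -273, -140] -> [-210, -882, -168, 1092, -1638, -840] -> [1092]
  [36, -44, 24, 47, -48, -20, -49, 47, 3, 22] -> [22, 3, 47, -49, -20, -48, 47, 24, -44, 36] -> [154, 21, 329, -343, -140, -336, 329, 168, -308, 252] -> [924, 126, 1974, -2058, -840, -2016, 1974, 1008, -1848, 1512] -> [924, 126, 1974, 1974, 1008, 1512]
  [-17, -9, 21, -24, 39, 46, -36] -> [-36, 46, 39, -24, 21, -9, -17] -> [-252, 322, 273, -168, 147, -63, -119] -> [-1512, 1932, 1638, -1008, 882, -378, -714] -> [1932, 1638, 882]
  [31, 45, 19, -37, -27] -> [-27, -37, 19, 45, 31] -> [-189, -259, 133, 315, 217] -> [-1134, -1554, 798, 1890, 1302] -> [798, 1890, 1302]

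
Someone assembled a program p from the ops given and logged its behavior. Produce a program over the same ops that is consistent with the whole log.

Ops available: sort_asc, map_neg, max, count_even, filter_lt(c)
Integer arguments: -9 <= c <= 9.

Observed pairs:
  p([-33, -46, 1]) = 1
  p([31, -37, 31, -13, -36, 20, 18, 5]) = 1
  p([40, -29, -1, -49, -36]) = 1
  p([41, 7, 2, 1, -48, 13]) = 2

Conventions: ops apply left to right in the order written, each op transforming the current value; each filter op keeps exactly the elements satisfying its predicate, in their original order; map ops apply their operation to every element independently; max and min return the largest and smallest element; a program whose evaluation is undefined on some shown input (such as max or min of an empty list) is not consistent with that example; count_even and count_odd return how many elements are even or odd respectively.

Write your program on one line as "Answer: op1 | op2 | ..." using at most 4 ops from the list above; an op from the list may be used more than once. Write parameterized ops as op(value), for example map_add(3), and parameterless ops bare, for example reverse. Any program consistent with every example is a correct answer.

filter_lt(3) | map_neg | count_even

Check, running the answer program on each example:
  [-33, -46, 1] -> [-33, -46, 1] -> [33, 46, -1] -> 1
  [31, -37, 31, -13, -36, 20, 18, 5] -> [-37, -13, -36] -> [37, 13, 36] -> 1
  [40, -29, -1, -49, -36] -> [-29, -1, -49, -36] -> [29, 1, 49, 36] -> 1
  [41, 7, 2, 1, -48, 13] -> [2, 1, -48] -> [-2, -1, 48] -> 2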